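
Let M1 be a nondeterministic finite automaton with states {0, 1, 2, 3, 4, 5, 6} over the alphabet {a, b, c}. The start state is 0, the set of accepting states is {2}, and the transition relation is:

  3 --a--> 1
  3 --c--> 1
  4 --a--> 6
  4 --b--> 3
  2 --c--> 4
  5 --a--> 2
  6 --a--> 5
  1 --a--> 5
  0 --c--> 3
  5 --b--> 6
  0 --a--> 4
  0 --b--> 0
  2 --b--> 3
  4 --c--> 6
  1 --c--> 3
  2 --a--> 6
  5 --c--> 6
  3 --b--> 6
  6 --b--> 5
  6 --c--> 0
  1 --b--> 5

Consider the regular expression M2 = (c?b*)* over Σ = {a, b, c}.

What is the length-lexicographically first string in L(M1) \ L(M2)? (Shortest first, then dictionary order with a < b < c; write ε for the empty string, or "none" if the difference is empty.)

aaaa

The string aaaa is accepted by M1 but not by M2.
No shorter string lies in the difference, and aaaa is the lexicographically first length-4 string in L(M1) \ L(M2).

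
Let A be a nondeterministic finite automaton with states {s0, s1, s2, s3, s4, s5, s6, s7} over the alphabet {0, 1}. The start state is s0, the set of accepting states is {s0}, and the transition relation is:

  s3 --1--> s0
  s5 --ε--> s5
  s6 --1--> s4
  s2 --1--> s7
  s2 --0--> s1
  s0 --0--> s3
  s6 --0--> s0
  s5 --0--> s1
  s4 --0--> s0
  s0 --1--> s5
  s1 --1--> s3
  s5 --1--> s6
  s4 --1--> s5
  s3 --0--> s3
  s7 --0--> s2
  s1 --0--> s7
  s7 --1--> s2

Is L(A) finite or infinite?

infinite

State s0 is reachable from the start and can reach an accepting state, and it lies on the cycle s0 → s3 → s0.
Traversing that cycle any number of times yields accepted strings of unbounded length, so the language is infinite.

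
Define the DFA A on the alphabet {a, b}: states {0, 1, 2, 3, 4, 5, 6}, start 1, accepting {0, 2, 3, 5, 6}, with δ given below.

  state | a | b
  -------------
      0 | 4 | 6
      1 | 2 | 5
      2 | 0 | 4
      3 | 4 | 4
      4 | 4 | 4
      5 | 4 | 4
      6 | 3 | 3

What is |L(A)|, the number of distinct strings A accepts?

The useful subgraph on states {0, 1, 2, 3, 5, 6} is acyclic, so L(A) is finite; the longest accepting path visits 5 useful states, giving maximum string length 4.
Counting accepting paths from 1 by length: 2 of length 1, 1 of length 2, 1 of length 3, 2 of length 4. Total 6.

6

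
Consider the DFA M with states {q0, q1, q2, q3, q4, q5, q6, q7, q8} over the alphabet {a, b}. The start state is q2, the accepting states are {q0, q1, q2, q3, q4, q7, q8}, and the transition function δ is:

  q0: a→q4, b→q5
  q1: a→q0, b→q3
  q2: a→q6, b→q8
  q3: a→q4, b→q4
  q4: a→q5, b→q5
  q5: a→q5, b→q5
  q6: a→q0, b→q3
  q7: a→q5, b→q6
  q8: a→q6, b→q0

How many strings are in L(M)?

14

The useful subgraph on states {q0, q2, q3, q4, q6, q8} is acyclic, so L(M) is finite; the longest accepting path visits 5 useful states, giving maximum string length 4.
Counting accepting paths from q2 by length: 1 of length 0, 1 of length 1, 3 of length 2, 6 of length 3, 3 of length 4. Total 14.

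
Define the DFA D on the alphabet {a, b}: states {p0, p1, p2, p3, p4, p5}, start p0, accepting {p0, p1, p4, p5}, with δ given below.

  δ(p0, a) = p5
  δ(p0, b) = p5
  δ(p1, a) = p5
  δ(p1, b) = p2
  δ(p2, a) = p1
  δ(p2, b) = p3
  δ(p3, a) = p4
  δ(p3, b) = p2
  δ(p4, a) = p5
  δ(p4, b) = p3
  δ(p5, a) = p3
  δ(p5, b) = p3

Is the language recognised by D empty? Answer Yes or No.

No

The empty string ε is accepted: the run p0 ends in the accepting state p0.
Since at least one string is accepted, L(D) is not empty.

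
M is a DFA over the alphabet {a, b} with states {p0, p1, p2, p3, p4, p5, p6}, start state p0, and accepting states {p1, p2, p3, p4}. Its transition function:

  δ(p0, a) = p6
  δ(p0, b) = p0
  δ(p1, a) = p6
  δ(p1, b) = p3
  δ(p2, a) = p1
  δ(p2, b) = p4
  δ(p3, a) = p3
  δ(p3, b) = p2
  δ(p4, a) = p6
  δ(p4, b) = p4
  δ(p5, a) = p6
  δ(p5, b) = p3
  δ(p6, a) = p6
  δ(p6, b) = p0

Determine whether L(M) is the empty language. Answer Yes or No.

Yes

The states reachable from the start state are {p0, p6}.
None of the accepting states {p1, p2, p3, p4} is reachable, so no string is accepted and L(M) = ∅.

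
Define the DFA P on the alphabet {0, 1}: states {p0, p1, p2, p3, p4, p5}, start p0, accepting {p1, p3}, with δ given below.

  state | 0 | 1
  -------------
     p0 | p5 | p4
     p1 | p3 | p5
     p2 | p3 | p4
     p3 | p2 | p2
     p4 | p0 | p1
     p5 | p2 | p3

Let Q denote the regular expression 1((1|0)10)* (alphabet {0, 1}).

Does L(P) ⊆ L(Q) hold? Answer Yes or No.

The string 01 is in L(P) but not in L(Q).
So L(P) ⊄ L(Q).

No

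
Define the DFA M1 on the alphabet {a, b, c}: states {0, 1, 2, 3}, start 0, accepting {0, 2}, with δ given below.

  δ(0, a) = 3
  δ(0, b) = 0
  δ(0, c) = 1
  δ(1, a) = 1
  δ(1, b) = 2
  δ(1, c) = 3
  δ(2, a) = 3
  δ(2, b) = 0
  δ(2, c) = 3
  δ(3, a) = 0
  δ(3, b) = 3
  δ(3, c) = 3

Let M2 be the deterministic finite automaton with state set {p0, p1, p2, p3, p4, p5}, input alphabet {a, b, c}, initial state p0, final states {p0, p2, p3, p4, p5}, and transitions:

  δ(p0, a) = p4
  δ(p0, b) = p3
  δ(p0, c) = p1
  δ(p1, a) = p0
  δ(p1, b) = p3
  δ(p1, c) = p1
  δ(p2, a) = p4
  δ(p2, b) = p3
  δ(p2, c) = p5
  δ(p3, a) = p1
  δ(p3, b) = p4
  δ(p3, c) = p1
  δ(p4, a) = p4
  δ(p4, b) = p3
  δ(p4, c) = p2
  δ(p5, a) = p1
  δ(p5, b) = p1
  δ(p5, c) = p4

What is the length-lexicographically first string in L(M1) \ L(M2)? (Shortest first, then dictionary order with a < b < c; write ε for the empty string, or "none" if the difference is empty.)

aba

The string aba is accepted by M1 but not by M2.
No shorter string lies in the difference, and aba is the lexicographically first length-3 string in L(M1) \ L(M2).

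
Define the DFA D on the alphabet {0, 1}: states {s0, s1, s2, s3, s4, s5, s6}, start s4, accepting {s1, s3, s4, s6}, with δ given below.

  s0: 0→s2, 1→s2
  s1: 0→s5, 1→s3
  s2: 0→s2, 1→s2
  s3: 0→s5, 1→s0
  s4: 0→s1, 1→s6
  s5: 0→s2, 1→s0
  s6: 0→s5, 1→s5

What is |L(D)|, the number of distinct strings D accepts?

4

The useful subgraph on states {s1, s3, s4, s6} is acyclic, so L(D) is finite; the longest accepting path visits 3 useful states, giving maximum string length 2.
Counting accepting paths from s4 by length: 1 of length 0, 2 of length 1, 1 of length 2. Total 4.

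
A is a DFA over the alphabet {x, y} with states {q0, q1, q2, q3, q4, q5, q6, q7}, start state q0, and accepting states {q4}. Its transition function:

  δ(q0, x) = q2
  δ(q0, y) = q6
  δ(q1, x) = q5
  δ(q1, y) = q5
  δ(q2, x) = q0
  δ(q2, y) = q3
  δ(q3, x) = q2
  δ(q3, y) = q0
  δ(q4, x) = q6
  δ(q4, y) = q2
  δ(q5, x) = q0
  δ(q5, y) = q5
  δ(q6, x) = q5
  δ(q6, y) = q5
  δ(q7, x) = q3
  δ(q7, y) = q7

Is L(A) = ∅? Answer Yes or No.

The states reachable from the start state are {q0, q2, q3, q5, q6}.
None of the accepting states {q4} is reachable, so no string is accepted and L(A) = ∅.

Yes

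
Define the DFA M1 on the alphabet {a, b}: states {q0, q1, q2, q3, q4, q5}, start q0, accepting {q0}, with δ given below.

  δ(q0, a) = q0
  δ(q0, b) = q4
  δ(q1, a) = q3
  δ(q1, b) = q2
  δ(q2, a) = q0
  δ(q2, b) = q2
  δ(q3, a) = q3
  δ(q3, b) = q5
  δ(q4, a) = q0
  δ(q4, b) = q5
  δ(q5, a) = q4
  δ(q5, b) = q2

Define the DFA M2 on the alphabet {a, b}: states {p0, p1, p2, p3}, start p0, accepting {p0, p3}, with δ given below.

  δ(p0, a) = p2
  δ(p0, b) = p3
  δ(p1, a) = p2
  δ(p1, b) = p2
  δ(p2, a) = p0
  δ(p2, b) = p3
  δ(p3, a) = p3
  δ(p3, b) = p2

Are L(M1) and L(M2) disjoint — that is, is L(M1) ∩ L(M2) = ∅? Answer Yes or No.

The empty string ε is accepted by both M1 and M2.
Hence L(M1) ∩ L(M2) ≠ ∅.

No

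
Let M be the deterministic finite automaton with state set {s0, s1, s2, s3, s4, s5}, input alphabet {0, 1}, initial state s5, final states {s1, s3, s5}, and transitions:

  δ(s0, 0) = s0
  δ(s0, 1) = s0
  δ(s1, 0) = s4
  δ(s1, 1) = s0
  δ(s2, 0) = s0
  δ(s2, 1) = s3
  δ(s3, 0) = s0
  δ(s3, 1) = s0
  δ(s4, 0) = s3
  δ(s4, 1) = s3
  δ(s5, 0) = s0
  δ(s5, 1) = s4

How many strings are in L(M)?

3

The useful subgraph on states {s3, s4, s5} is acyclic, so L(M) is finite; the longest accepting path visits 3 useful states, giving maximum string length 2.
Counting accepting paths from s5 by length: 1 of length 0, 2 of length 2. Total 3.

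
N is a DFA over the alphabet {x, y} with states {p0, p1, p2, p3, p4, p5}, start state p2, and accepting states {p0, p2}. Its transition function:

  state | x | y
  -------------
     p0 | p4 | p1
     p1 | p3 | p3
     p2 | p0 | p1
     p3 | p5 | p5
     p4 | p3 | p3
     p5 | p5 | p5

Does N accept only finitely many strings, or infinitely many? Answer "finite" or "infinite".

finite

The useful states (reachable from p2 and able to reach an accepting state) are {p0, p2}.
Restricted to these states the transition graph has no cycle, so every accepting path has bounded length and L is finite.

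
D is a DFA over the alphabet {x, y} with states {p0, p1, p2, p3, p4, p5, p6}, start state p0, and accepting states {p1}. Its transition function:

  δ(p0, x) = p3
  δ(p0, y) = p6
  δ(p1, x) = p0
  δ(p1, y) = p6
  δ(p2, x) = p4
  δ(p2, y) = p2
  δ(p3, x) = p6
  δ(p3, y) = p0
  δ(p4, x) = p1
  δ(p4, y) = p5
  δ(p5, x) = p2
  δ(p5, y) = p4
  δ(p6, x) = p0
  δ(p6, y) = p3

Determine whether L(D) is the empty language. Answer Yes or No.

The states reachable from the start state are {p0, p3, p6}.
None of the accepting states {p1} is reachable, so no string is accepted and L(D) = ∅.

Yes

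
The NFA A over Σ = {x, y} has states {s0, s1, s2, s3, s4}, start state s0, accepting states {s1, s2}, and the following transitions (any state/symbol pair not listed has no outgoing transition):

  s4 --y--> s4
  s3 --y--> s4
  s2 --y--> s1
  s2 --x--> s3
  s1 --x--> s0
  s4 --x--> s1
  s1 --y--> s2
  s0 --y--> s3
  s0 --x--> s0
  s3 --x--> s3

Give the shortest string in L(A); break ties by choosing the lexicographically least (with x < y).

A breadth-first search from s0 reaches an accepting state first via the path s0 → s3 → s4 → s1 on input yyx.
No string of length < 3 is accepted (BFS exhausts all shorter strings without reaching an accepting state), and yyx is the lexicographically least accepting string of length 3.

yyx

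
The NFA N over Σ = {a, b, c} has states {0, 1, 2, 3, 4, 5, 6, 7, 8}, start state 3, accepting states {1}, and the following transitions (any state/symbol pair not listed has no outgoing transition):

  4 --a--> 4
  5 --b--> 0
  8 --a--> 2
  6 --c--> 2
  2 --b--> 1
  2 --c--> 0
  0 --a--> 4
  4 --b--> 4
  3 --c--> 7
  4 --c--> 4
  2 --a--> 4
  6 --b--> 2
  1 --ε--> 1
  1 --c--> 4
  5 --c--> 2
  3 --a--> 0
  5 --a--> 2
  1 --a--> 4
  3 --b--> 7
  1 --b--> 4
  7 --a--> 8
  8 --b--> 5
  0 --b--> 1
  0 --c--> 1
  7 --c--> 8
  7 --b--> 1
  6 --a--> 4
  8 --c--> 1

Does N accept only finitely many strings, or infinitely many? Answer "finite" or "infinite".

The useful states (reachable from 3 and able to reach an accepting state) are {0, 1, 2, 3, 5, 7, 8}.
Restricted to these states the transition graph has no cycle, so every accepting path has bounded length and L is finite.

finite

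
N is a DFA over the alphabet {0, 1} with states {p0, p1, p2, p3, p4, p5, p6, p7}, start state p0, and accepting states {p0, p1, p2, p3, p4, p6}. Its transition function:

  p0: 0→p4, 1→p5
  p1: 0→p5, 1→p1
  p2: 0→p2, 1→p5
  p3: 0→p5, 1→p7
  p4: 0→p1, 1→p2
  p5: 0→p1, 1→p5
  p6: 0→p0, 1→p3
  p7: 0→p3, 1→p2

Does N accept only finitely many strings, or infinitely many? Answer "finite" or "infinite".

infinite

State p1 is reachable from the start and can reach an accepting state, and it lies on the cycle p1 → p1.
Traversing that cycle any number of times yields accepted strings of unbounded length, so the language is infinite.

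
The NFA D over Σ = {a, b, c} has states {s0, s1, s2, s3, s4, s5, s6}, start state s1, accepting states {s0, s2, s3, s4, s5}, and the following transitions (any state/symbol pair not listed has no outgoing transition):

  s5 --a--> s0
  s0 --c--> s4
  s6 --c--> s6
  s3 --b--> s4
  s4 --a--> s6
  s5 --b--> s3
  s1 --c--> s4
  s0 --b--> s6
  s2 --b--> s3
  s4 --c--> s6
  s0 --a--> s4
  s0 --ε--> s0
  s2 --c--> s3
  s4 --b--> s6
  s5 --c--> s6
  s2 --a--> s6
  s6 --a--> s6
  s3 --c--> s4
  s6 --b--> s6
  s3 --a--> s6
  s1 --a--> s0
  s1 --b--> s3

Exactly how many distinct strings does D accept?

7

The useful subgraph on states {s0, s1, s3, s4} is acyclic, so L(D) is finite; the longest accepting path visits 3 useful states, giving maximum string length 2.
Counting accepting paths from s1 by length: 3 of length 1, 4 of length 2. Total 7.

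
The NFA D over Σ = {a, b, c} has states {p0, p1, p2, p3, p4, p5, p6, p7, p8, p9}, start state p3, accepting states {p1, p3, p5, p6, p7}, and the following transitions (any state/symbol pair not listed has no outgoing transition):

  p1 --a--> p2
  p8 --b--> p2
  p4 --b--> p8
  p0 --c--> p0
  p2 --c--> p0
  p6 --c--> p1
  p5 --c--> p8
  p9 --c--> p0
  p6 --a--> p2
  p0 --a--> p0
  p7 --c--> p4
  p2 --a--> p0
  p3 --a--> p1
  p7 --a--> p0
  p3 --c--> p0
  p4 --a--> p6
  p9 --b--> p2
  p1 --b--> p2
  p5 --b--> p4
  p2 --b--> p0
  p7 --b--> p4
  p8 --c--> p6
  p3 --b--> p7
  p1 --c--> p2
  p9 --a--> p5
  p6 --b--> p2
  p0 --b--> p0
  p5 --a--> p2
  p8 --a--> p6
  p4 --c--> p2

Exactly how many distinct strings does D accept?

15

The useful subgraph on states {p1, p3, p4, p6, p7, p8} is acyclic, so L(D) is finite; the longest accepting path visits 6 useful states, giving maximum string length 5.
Counting accepting paths from p3 by length: 1 of length 0, 2 of length 1, 2 of length 3, 6 of length 4, 4 of length 5. Total 15.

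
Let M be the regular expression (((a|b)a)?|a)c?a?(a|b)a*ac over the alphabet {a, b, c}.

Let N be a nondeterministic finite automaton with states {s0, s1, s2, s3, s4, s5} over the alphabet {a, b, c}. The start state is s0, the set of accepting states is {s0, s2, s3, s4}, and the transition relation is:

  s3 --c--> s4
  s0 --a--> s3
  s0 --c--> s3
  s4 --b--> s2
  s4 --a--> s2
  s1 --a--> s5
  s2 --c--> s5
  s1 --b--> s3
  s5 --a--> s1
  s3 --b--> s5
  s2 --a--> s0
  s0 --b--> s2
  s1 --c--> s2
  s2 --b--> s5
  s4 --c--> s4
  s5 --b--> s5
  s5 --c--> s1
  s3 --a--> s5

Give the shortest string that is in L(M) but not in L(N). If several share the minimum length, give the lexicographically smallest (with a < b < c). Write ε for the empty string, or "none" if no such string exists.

aac

The string aac is accepted by M but not by N.
No shorter string lies in the difference, and aac is the lexicographically first length-3 string in L(M) \ L(N).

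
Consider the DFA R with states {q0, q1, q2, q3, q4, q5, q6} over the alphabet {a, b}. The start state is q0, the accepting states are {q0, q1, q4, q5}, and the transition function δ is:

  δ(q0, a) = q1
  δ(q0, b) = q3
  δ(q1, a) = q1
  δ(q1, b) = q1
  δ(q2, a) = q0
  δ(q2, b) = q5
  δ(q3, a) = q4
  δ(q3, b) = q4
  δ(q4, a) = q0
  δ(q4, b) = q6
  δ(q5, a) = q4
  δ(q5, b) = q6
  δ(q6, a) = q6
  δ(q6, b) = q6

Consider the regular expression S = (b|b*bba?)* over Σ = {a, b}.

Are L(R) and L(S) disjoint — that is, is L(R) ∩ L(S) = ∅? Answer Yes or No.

No

The empty string ε is accepted by both R and S.
Hence L(R) ∩ L(S) ≠ ∅.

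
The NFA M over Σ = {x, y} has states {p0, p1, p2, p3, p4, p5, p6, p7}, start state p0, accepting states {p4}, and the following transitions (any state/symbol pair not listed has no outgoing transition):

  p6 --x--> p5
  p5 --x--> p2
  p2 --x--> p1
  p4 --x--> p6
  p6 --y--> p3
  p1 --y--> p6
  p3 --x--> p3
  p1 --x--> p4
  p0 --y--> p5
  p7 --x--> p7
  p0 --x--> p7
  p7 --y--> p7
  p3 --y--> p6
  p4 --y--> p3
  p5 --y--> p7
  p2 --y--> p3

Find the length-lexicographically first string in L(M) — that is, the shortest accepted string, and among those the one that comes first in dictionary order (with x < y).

A breadth-first search from p0 reaches an accepting state first via the path p0 → p5 → p2 → p1 → p4 on input yxxx.
No string of length < 4 is accepted (BFS exhausts all shorter strings without reaching an accepting state), and yxxx is the lexicographically least accepting string of length 4.

yxxx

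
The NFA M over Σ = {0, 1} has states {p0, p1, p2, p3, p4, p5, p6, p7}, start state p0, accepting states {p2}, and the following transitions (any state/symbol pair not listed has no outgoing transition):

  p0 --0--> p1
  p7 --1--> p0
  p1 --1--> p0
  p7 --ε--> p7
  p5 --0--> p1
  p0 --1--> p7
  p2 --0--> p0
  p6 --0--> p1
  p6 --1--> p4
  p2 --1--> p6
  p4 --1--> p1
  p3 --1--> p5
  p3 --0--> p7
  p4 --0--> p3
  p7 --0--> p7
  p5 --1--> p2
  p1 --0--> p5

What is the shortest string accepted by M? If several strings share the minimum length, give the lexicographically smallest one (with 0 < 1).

001

A breadth-first search from p0 reaches an accepting state first via the path p0 → p1 → p5 → p2 on input 001.
No string of length < 3 is accepted (BFS exhausts all shorter strings without reaching an accepting state), and 001 is the lexicographically least accepting string of length 3.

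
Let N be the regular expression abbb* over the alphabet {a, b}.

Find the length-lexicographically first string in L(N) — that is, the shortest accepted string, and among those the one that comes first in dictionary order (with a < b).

By inspection of the expression, no string of length less than 3 matches, and abb is the lexicographically first match of length 3.

abb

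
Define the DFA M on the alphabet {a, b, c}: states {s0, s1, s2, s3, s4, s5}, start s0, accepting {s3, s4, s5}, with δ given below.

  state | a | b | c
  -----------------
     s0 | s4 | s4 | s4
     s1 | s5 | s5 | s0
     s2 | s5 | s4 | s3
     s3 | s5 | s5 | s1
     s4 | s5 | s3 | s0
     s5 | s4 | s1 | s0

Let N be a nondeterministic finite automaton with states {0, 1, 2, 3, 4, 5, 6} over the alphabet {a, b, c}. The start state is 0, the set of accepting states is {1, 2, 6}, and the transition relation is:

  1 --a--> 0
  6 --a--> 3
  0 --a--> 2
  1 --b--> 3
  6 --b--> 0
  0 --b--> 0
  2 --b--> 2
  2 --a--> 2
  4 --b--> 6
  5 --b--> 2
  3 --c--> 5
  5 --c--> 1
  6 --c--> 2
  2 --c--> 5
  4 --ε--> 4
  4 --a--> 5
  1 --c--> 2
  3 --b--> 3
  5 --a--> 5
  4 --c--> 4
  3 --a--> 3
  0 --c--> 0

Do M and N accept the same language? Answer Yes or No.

The string b is accepted by M but rejected by N.
So L(M) ≠ L(N).

No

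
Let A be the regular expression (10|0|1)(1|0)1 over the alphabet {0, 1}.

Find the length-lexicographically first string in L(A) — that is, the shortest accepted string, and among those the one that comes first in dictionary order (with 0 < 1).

By inspection of the expression, no string of length less than 3 matches, and 001 is the lexicographically first match of length 3.

001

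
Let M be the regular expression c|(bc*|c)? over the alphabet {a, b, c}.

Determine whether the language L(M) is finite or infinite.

infinite

The expression contains a Kleene star applied to a subexpression that matches at least one nonempty string, so it matches strings of unbounded length.
Hence L(M) is infinite.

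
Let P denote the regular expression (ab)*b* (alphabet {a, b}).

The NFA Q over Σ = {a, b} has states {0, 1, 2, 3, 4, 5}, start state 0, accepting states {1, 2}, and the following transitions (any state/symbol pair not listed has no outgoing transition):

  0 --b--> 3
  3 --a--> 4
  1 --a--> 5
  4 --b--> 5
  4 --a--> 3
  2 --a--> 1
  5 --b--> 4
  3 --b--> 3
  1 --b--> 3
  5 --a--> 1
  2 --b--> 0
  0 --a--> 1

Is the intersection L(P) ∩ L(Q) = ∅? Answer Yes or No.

Converting the expression P to a DFA (subset construction, then merging equivalent states) gives the minimal DFA with states {p0, p1, p2, p3}, start state p0, accepting states {p0, p2} and transitions p0: a→p1, b→p2; p1: a→p3, b→p0; p2: a→p3, b→p2; p3: a→p3, b→p3.
Exploring the product automaton P × Q from the start pair (p0, 0), following both machines on each input symbol, reaches 12 state pairs: (p0, 0), (p1, 1), (p2, 3), (p3, 5), (p0, 3), (p3, 4), (p3, 1), (p1, 4), (p3, 3), (p0, 5), (p2, 4), (p2, 5).
P accepts in {p0, p2} and Q accepts in {1, 2}; no reachable pair has both components accepting, so no string drives both machines to acceptance simultaneously and L(P) ∩ L(Q) = ∅.
So no string is accepted by both, and the intersection is empty.

Yes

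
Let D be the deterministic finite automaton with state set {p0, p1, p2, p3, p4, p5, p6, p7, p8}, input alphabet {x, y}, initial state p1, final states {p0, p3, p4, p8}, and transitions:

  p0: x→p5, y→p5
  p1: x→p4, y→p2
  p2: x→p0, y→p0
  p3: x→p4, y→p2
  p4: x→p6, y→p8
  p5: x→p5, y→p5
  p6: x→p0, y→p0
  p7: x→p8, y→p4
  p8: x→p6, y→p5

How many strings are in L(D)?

8

The useful subgraph on states {p0, p1, p2, p4, p6, p8} is acyclic, so L(D) is finite; the longest accepting path visits 5 useful states, giving maximum string length 4.
Counting accepting paths from p1 by length: 1 of length 1, 3 of length 2, 2 of length 3, 2 of length 4. Total 8.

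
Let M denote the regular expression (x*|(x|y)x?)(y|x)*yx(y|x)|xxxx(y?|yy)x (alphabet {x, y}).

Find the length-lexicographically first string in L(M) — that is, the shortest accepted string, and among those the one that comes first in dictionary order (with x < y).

By inspection of the expression, no string of length less than 3 matches, and yxx is the lexicographically first match of length 3.

yxx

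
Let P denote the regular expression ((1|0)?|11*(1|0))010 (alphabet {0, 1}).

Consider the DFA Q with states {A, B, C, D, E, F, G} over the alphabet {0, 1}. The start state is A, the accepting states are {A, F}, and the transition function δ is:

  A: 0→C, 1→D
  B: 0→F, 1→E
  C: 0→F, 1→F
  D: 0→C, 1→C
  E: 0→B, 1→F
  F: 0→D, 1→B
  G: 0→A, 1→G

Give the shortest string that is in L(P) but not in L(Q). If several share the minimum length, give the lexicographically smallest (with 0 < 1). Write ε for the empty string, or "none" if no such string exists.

010

The string 010 is accepted by P but not by Q.
No shorter string lies in the difference, and 010 is the lexicographically first length-3 string in L(P) \ L(Q).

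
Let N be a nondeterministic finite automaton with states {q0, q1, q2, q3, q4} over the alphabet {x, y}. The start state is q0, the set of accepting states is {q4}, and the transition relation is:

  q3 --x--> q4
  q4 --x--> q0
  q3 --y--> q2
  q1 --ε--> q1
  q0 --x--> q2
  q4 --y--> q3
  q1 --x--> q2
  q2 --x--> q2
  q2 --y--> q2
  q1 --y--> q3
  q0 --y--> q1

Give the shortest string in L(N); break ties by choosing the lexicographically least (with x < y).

yyx

A breadth-first search from q0 reaches an accepting state first via the path q0 → q1 → q3 → q4 on input yyx.
No string of length < 3 is accepted (BFS exhausts all shorter strings without reaching an accepting state), and yyx is the lexicographically least accepting string of length 3.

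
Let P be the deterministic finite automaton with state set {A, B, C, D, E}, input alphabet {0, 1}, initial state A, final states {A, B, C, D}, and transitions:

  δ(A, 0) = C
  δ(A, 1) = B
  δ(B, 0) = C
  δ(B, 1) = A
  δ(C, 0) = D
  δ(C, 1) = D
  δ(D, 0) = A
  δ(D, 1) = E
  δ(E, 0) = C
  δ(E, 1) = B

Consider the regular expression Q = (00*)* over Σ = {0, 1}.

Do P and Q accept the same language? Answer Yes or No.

No

The string 1 is accepted by P but rejected by Q.
So L(P) ≠ L(Q).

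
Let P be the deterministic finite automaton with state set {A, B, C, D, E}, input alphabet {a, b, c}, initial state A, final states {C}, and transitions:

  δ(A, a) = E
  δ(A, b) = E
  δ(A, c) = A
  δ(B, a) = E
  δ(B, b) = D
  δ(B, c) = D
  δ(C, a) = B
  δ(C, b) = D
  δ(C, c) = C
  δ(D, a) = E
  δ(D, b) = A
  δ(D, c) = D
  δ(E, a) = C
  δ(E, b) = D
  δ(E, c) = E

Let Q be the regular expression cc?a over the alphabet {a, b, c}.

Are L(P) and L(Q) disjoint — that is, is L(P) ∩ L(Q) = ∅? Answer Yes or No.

Yes

Converting the expression Q to a DFA (subset construction, then merging equivalent states) gives the minimal DFA with states {q0, q1, q2, q3, q4}, start state q0, accepting states {q3} and transitions q0: a→q1, b→q1, c→q2; q1: a→q1, b→q1, c→q1; q2: a→q3, b→q1, c→q4; q3: a→q1, b→q1, c→q1; q4: a→q3, b→q1, c→q1.
Exploring the product automaton P × Q from the start pair (A, q0), following both machines on each input symbol, reaches 9 state pairs: (A, q0), (E, q1), (A, q2), (C, q1), (D, q1), (E, q3), (A, q4), (B, q1), (A, q1).
P accepts in {C} and Q accepts in {q3}; no reachable pair has both components accepting, so no string drives both machines to acceptance simultaneously and L(P) ∩ L(Q) = ∅.
So no string is accepted by both, and the intersection is empty.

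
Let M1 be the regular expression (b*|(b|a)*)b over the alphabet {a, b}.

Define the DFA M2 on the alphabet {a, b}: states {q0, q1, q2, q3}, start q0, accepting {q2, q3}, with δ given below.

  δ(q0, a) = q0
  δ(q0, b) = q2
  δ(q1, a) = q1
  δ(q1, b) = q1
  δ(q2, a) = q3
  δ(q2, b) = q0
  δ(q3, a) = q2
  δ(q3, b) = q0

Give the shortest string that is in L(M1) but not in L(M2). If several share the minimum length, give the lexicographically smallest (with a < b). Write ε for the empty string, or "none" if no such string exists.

The string bb is accepted by M1 but not by M2.
No shorter string lies in the difference, and bb is the lexicographically first length-2 string in L(M1) \ L(M2).

bb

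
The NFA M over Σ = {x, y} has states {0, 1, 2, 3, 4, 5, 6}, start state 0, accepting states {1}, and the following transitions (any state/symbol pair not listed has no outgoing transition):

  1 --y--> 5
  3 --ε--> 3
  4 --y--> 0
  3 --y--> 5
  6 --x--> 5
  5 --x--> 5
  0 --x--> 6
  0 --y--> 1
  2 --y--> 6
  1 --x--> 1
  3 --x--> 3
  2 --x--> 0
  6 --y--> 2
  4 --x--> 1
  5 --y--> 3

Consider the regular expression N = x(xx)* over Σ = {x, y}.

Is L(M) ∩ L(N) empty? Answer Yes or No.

Yes

Converting the expression N to a DFA (subset construction, then merging equivalent states) gives the minimal DFA with states {n0, n1, n2}, start state n0, accepting states {n1} and transitions n0: x→n1, y→n2; n1: x→n0, y→n2; n2: x→n2, y→n2.
Exploring the product automaton M × N from the start pair (0, n0), following both machines on each input symbol, reaches 10 state pairs: (0, n0), (6, n1), (1, n2), (5, n0), (2, n2), (5, n2), (5, n1), (3, n2), (0, n2), (6, n2).
M accepts in {1} and N accepts in {n1}; no reachable pair has both components accepting, so no string drives both machines to acceptance simultaneously and L(M) ∩ L(N) = ∅.
So no string is accepted by both, and the intersection is empty.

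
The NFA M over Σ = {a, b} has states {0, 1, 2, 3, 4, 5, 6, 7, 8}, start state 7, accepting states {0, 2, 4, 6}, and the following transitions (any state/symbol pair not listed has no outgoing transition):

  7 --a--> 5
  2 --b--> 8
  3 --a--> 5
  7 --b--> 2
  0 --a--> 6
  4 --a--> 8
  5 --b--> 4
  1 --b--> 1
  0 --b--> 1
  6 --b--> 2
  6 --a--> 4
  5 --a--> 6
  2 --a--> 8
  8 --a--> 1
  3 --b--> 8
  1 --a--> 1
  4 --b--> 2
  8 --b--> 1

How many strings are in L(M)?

The useful subgraph on states {2, 4, 5, 6, 7} is acyclic, so L(M) is finite; the longest accepting path visits 5 useful states, giving maximum string length 4.
Counting accepting paths from 7 by length: 1 of length 1, 2 of length 2, 3 of length 3, 1 of length 4. Total 7.

7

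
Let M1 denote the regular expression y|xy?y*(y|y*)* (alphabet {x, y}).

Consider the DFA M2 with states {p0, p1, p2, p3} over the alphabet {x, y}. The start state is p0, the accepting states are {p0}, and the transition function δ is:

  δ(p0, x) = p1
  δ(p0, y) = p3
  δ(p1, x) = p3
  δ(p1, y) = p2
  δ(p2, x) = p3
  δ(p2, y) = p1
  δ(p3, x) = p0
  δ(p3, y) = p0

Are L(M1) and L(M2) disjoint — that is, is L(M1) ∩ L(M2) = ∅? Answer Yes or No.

Yes

Converting the expression M1 to a DFA (subset construction, then merging equivalent states) gives the minimal DFA with states {r0, r1, r2, r3}, start state r0, accepting states {r1, r2} and transitions r0: x→r1, y→r2; r1: x→r3, y→r1; r2: x→r3, y→r3; r3: x→r3, y→r3.
Exploring the product automaton M1 × M2 from the start pair (r0, p0), following both machines on each input symbol, reaches 8 state pairs: (r0, p0), (r1, p1), (r2, p3), (r3, p3), (r1, p2), (r3, p0), (r3, p1), (r3, p2).
M1 accepts in {r1, r2} and M2 accepts in {p0}; no reachable pair has both components accepting, so no string drives both machines to acceptance simultaneously and L(M1) ∩ L(M2) = ∅.
So no string is accepted by both, and the intersection is empty.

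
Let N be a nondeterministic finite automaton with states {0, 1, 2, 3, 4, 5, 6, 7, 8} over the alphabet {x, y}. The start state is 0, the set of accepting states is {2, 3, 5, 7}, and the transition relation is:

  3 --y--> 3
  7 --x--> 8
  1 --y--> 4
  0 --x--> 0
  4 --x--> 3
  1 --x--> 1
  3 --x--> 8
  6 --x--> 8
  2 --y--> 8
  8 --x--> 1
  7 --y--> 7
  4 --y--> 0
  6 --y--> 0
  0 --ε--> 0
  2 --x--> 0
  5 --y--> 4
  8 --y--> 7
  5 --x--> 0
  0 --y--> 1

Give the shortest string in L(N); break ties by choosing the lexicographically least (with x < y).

A breadth-first search from 0 reaches an accepting state first via the path 0 → 1 → 4 → 3 on input yyx.
No string of length < 3 is accepted (BFS exhausts all shorter strings without reaching an accepting state), and yyx is the lexicographically least accepting string of length 3.

yyx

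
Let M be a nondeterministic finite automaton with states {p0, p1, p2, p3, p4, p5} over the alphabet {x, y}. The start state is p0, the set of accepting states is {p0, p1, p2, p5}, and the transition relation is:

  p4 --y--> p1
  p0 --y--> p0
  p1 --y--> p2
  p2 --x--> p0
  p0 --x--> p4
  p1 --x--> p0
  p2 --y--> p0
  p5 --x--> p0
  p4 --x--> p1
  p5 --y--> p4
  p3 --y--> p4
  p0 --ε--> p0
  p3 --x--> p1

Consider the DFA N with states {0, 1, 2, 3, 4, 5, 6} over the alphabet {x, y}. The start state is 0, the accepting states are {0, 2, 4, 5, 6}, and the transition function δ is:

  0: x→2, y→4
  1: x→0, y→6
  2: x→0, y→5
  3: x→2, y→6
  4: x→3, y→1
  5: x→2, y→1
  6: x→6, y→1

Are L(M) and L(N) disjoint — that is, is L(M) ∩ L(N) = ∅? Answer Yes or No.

The empty string ε is accepted by both M and N.
Hence L(M) ∩ L(N) ≠ ∅.

No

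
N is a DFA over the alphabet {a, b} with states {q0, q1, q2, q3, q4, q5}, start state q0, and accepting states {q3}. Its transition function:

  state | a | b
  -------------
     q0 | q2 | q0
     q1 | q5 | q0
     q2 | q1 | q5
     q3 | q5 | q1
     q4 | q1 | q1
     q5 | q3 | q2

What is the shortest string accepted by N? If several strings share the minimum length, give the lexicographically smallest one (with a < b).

A breadth-first search from q0 reaches an accepting state first via the path q0 → q2 → q5 → q3 on input aba.
No string of length < 3 is accepted (BFS exhausts all shorter strings without reaching an accepting state), and aba is the lexicographically least accepting string of length 3.

aba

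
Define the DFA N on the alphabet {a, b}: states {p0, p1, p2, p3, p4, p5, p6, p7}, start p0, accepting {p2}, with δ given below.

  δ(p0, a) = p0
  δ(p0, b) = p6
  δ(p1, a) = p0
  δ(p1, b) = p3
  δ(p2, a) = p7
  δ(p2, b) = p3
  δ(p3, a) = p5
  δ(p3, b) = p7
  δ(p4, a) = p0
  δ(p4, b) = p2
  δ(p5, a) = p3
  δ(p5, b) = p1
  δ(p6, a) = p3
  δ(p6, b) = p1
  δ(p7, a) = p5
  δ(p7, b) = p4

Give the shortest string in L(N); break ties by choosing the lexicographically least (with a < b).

A breadth-first search from p0 reaches an accepting state first via the path p0 → p6 → p3 → p7 → p4 → p2 on input babbb.
No string of length < 5 is accepted (BFS exhausts all shorter strings without reaching an accepting state), and babbb is the lexicographically least accepting string of length 5.

babbb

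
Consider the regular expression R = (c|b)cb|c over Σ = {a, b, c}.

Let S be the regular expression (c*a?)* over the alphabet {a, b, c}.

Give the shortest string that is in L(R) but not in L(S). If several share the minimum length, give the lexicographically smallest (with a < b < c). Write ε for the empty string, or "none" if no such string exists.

bcb

The string bcb is accepted by R but not by S.
No shorter string lies in the difference, and bcb is the lexicographically first length-3 string in L(R) \ L(S).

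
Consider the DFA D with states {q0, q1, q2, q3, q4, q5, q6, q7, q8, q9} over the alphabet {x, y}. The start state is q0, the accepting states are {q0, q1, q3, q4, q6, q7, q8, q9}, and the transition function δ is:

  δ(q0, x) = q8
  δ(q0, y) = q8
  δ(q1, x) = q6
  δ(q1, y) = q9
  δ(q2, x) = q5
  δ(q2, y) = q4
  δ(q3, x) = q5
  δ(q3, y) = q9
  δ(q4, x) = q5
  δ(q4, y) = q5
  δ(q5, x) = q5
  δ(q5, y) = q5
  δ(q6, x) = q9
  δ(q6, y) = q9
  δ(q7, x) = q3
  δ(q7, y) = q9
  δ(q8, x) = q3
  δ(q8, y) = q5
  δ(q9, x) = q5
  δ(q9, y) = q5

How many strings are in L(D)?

7

The useful subgraph on states {q0, q3, q8, q9} is acyclic, so L(D) is finite; the longest accepting path visits 4 useful states, giving maximum string length 3.
Counting accepting paths from q0 by length: 1 of length 0, 2 of length 1, 2 of length 2, 2 of length 3. Total 7.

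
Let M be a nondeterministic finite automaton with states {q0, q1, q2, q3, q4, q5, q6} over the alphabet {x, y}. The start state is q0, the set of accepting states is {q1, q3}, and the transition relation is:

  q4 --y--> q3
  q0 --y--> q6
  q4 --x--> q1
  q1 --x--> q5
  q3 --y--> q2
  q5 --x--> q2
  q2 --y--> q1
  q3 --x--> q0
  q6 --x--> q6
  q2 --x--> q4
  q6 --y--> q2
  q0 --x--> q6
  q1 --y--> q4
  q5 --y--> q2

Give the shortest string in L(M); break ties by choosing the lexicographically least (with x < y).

A breadth-first search from q0 reaches an accepting state first via the path q0 → q6 → q2 → q1 on input xyy.
No string of length < 3 is accepted (BFS exhausts all shorter strings without reaching an accepting state), and xyy is the lexicographically least accepting string of length 3.

xyy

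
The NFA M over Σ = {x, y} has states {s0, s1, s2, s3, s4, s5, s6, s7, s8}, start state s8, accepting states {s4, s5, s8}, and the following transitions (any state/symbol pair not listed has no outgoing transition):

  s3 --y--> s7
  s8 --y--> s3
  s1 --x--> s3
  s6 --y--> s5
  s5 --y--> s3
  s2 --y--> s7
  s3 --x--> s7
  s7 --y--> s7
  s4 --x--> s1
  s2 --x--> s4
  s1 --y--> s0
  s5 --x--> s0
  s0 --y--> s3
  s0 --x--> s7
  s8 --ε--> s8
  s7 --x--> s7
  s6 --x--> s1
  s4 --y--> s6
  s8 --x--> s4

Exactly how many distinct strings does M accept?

The useful subgraph on states {s4, s5, s6, s8} is acyclic, so L(M) is finite; the longest accepting path visits 4 useful states, giving maximum string length 3.
Counting accepting paths from s8 by length: 1 of length 0, 1 of length 1, 1 of length 3. Total 3.

3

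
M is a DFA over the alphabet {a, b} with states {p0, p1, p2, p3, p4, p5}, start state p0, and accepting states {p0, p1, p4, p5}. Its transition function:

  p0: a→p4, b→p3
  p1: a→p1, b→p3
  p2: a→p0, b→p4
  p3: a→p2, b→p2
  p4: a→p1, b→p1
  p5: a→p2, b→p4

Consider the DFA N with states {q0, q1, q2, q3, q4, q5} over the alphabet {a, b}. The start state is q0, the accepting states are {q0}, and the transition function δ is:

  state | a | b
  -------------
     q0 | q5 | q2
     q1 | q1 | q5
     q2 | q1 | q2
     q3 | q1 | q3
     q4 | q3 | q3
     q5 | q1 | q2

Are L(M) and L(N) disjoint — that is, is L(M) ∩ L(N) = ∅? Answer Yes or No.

The empty string ε is accepted by both M and N.
Hence L(M) ∩ L(N) ≠ ∅.

No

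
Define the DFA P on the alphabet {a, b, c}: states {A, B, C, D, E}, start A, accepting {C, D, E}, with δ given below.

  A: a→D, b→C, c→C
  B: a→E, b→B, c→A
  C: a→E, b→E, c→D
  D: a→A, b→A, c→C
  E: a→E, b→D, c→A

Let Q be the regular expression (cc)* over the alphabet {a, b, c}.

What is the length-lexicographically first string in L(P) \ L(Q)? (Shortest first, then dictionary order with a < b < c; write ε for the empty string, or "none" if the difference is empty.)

The string a is accepted by P but not by Q.
No shorter string lies in the difference, and a is the lexicographically first length-1 string in L(P) \ L(Q).

a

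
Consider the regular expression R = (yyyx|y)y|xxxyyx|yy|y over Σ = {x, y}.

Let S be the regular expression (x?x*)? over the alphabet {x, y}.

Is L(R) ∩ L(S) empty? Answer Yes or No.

Yes

Converting the expression R to a DFA (subset construction, then merging equivalent states) gives the minimal DFA with states {r0, r1, r2, r3, r4, r5, r6, r7, r8, r9, r10, r11}, start state r0, accepting states {r2, r5, r11} and transitions r0: x→r1, y→r2; r1: x→r3, y→r4; r2: x→r4, y→r5; r3: x→r6, y→r4; r4: x→r4, y→r4; r5: x→r4, y→r7; r6: x→r4, y→r8; r7: x→r9, y→r4; r8: x→r4, y→r10; r9: x→r4, y→r11; r10: x→r11, y→r4; r11: x→r4, y→r4.
Converting the expression S to a DFA (subset construction, then merging equivalent states) gives the minimal DFA with states {s0, s1}, start state s0, accepting states {s0} and transitions s0: x→s0, y→s1; s1: x→s1, y→s1.
Exploring the product automaton R × S from the start pair (r0, s0), following both machines on each input symbol, reaches 13 state pairs: (r0, s0), (r1, s0), (r2, s1), (r3, s0), (r4, s1), (r5, s1), (r6, s0), (r7, s1), (r4, s0), (r8, s1), (r9, s1), (r10, s1), (r11, s1).
R accepts in {r2, r5, r11} and S accepts in {s0}; no reachable pair has both components accepting, so no string drives both machines to acceptance simultaneously and L(R) ∩ L(S) = ∅.
So no string is accepted by both, and the intersection is empty.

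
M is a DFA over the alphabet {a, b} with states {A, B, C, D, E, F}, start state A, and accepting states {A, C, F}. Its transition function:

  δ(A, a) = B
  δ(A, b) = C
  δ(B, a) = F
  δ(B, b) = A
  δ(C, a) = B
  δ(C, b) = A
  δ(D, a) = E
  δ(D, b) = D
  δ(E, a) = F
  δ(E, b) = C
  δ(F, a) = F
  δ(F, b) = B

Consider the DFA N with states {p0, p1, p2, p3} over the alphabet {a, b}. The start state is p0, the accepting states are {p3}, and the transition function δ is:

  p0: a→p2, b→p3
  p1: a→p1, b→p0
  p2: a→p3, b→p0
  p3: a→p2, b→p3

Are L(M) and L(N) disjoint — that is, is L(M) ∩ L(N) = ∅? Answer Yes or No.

No

The string b is accepted by both M and N.
Hence L(M) ∩ L(N) ≠ ∅.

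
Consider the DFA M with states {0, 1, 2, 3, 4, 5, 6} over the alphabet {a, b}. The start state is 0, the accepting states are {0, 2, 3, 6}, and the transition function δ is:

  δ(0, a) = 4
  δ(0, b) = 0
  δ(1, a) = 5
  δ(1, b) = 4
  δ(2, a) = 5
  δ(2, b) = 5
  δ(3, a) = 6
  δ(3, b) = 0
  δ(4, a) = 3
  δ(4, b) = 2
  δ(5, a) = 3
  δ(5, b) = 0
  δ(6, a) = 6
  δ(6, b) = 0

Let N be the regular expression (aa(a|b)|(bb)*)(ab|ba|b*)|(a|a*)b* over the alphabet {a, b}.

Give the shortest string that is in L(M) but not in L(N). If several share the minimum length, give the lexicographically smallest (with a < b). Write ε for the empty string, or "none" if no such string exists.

baa

The string baa is accepted by M but not by N.
No shorter string lies in the difference, and baa is the lexicographically first length-3 string in L(M) \ L(N).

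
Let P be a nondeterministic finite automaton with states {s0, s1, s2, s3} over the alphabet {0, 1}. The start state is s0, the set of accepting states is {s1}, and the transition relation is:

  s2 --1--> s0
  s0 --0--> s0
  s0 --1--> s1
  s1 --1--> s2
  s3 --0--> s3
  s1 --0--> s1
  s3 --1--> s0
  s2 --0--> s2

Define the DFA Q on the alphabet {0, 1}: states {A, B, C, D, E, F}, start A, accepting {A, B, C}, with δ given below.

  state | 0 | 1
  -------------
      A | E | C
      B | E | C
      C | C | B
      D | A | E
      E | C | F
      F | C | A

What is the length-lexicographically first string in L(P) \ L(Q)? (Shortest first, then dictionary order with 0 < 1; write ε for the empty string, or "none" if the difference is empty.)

The string 01 is accepted by P but not by Q.
No shorter string lies in the difference, and 01 is the lexicographically first length-2 string in L(P) \ L(Q).

01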